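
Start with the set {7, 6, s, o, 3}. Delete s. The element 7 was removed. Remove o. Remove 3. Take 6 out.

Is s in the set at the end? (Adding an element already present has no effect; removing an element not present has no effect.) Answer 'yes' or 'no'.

Answer: no

Derivation:
Tracking the set through each operation:
Start: {3, 6, 7, o, s}
Event 1 (remove s): removed. Set: {3, 6, 7, o}
Event 2 (remove 7): removed. Set: {3, 6, o}
Event 3 (remove o): removed. Set: {3, 6}
Event 4 (remove 3): removed. Set: {6}
Event 5 (remove 6): removed. Set: {}

Final set: {} (size 0)
s is NOT in the final set.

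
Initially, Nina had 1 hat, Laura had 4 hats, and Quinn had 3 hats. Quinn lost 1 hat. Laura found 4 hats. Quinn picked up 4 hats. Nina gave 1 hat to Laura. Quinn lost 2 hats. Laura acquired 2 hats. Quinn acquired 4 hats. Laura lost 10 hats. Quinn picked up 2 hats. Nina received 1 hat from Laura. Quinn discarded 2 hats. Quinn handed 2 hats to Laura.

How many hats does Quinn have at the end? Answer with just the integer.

Answer: 6

Derivation:
Tracking counts step by step:
Start: Nina=1, Laura=4, Quinn=3
Event 1 (Quinn -1): Quinn: 3 -> 2. State: Nina=1, Laura=4, Quinn=2
Event 2 (Laura +4): Laura: 4 -> 8. State: Nina=1, Laura=8, Quinn=2
Event 3 (Quinn +4): Quinn: 2 -> 6. State: Nina=1, Laura=8, Quinn=6
Event 4 (Nina -> Laura, 1): Nina: 1 -> 0, Laura: 8 -> 9. State: Nina=0, Laura=9, Quinn=6
Event 5 (Quinn -2): Quinn: 6 -> 4. State: Nina=0, Laura=9, Quinn=4
Event 6 (Laura +2): Laura: 9 -> 11. State: Nina=0, Laura=11, Quinn=4
Event 7 (Quinn +4): Quinn: 4 -> 8. State: Nina=0, Laura=11, Quinn=8
Event 8 (Laura -10): Laura: 11 -> 1. State: Nina=0, Laura=1, Quinn=8
Event 9 (Quinn +2): Quinn: 8 -> 10. State: Nina=0, Laura=1, Quinn=10
Event 10 (Laura -> Nina, 1): Laura: 1 -> 0, Nina: 0 -> 1. State: Nina=1, Laura=0, Quinn=10
Event 11 (Quinn -2): Quinn: 10 -> 8. State: Nina=1, Laura=0, Quinn=8
Event 12 (Quinn -> Laura, 2): Quinn: 8 -> 6, Laura: 0 -> 2. State: Nina=1, Laura=2, Quinn=6

Quinn's final count: 6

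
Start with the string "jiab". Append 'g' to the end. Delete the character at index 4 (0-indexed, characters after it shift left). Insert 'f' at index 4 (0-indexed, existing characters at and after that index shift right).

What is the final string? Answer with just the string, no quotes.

Applying each edit step by step:
Start: "jiab"
Op 1 (append 'g'): "jiab" -> "jiabg"
Op 2 (delete idx 4 = 'g'): "jiabg" -> "jiab"
Op 3 (insert 'f' at idx 4): "jiab" -> "jiabf"

Answer: jiabf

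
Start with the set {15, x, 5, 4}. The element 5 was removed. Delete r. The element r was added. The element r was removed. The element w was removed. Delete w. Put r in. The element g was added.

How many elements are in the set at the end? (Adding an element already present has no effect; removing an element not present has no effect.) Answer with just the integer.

Answer: 5

Derivation:
Tracking the set through each operation:
Start: {15, 4, 5, x}
Event 1 (remove 5): removed. Set: {15, 4, x}
Event 2 (remove r): not present, no change. Set: {15, 4, x}
Event 3 (add r): added. Set: {15, 4, r, x}
Event 4 (remove r): removed. Set: {15, 4, x}
Event 5 (remove w): not present, no change. Set: {15, 4, x}
Event 6 (remove w): not present, no change. Set: {15, 4, x}
Event 7 (add r): added. Set: {15, 4, r, x}
Event 8 (add g): added. Set: {15, 4, g, r, x}

Final set: {15, 4, g, r, x} (size 5)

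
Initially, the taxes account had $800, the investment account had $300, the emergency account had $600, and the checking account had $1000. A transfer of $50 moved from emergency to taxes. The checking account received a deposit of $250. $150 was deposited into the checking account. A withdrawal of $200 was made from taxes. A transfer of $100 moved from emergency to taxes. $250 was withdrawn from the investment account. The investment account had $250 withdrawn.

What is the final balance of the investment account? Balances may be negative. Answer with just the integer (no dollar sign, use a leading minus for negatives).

Tracking account balances step by step:
Start: taxes=800, investment=300, emergency=600, checking=1000
Event 1 (transfer 50 emergency -> taxes): emergency: 600 - 50 = 550, taxes: 800 + 50 = 850. Balances: taxes=850, investment=300, emergency=550, checking=1000
Event 2 (deposit 250 to checking): checking: 1000 + 250 = 1250. Balances: taxes=850, investment=300, emergency=550, checking=1250
Event 3 (deposit 150 to checking): checking: 1250 + 150 = 1400. Balances: taxes=850, investment=300, emergency=550, checking=1400
Event 4 (withdraw 200 from taxes): taxes: 850 - 200 = 650. Balances: taxes=650, investment=300, emergency=550, checking=1400
Event 5 (transfer 100 emergency -> taxes): emergency: 550 - 100 = 450, taxes: 650 + 100 = 750. Balances: taxes=750, investment=300, emergency=450, checking=1400
Event 6 (withdraw 250 from investment): investment: 300 - 250 = 50. Balances: taxes=750, investment=50, emergency=450, checking=1400
Event 7 (withdraw 250 from investment): investment: 50 - 250 = -200. Balances: taxes=750, investment=-200, emergency=450, checking=1400

Final balance of investment: -200

Answer: -200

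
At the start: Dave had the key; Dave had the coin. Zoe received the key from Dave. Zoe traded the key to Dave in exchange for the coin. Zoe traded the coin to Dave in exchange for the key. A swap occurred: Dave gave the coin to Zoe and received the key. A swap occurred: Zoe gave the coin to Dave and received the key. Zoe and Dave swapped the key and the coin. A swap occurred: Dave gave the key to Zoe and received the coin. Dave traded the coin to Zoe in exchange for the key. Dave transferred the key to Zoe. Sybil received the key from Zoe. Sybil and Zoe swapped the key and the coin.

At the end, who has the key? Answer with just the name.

Answer: Zoe

Derivation:
Tracking all object holders:
Start: key:Dave, coin:Dave
Event 1 (give key: Dave -> Zoe). State: key:Zoe, coin:Dave
Event 2 (swap key<->coin: now key:Dave, coin:Zoe). State: key:Dave, coin:Zoe
Event 3 (swap coin<->key: now coin:Dave, key:Zoe). State: key:Zoe, coin:Dave
Event 4 (swap coin<->key: now coin:Zoe, key:Dave). State: key:Dave, coin:Zoe
Event 5 (swap coin<->key: now coin:Dave, key:Zoe). State: key:Zoe, coin:Dave
Event 6 (swap key<->coin: now key:Dave, coin:Zoe). State: key:Dave, coin:Zoe
Event 7 (swap key<->coin: now key:Zoe, coin:Dave). State: key:Zoe, coin:Dave
Event 8 (swap coin<->key: now coin:Zoe, key:Dave). State: key:Dave, coin:Zoe
Event 9 (give key: Dave -> Zoe). State: key:Zoe, coin:Zoe
Event 10 (give key: Zoe -> Sybil). State: key:Sybil, coin:Zoe
Event 11 (swap key<->coin: now key:Zoe, coin:Sybil). State: key:Zoe, coin:Sybil

Final state: key:Zoe, coin:Sybil
The key is held by Zoe.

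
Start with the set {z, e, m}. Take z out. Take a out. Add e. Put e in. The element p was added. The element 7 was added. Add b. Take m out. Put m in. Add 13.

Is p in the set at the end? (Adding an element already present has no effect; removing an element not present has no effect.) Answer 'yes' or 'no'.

Answer: yes

Derivation:
Tracking the set through each operation:
Start: {e, m, z}
Event 1 (remove z): removed. Set: {e, m}
Event 2 (remove a): not present, no change. Set: {e, m}
Event 3 (add e): already present, no change. Set: {e, m}
Event 4 (add e): already present, no change. Set: {e, m}
Event 5 (add p): added. Set: {e, m, p}
Event 6 (add 7): added. Set: {7, e, m, p}
Event 7 (add b): added. Set: {7, b, e, m, p}
Event 8 (remove m): removed. Set: {7, b, e, p}
Event 9 (add m): added. Set: {7, b, e, m, p}
Event 10 (add 13): added. Set: {13, 7, b, e, m, p}

Final set: {13, 7, b, e, m, p} (size 6)
p is in the final set.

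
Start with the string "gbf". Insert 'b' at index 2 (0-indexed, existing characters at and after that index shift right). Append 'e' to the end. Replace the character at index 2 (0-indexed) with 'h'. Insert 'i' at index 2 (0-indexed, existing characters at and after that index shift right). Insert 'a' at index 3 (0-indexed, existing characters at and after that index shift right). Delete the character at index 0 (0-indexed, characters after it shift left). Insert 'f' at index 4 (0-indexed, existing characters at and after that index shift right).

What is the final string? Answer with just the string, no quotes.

Answer: biahffe

Derivation:
Applying each edit step by step:
Start: "gbf"
Op 1 (insert 'b' at idx 2): "gbf" -> "gbbf"
Op 2 (append 'e'): "gbbf" -> "gbbfe"
Op 3 (replace idx 2: 'b' -> 'h'): "gbbfe" -> "gbhfe"
Op 4 (insert 'i' at idx 2): "gbhfe" -> "gbihfe"
Op 5 (insert 'a' at idx 3): "gbihfe" -> "gbiahfe"
Op 6 (delete idx 0 = 'g'): "gbiahfe" -> "biahfe"
Op 7 (insert 'f' at idx 4): "biahfe" -> "biahffe"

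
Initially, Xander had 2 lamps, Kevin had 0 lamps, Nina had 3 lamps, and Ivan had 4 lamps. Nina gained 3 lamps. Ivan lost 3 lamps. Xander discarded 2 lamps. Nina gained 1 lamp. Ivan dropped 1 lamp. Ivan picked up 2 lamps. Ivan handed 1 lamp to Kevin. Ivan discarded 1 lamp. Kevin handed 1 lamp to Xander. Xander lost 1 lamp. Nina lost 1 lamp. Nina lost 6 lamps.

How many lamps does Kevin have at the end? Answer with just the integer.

Answer: 0

Derivation:
Tracking counts step by step:
Start: Xander=2, Kevin=0, Nina=3, Ivan=4
Event 1 (Nina +3): Nina: 3 -> 6. State: Xander=2, Kevin=0, Nina=6, Ivan=4
Event 2 (Ivan -3): Ivan: 4 -> 1. State: Xander=2, Kevin=0, Nina=6, Ivan=1
Event 3 (Xander -2): Xander: 2 -> 0. State: Xander=0, Kevin=0, Nina=6, Ivan=1
Event 4 (Nina +1): Nina: 6 -> 7. State: Xander=0, Kevin=0, Nina=7, Ivan=1
Event 5 (Ivan -1): Ivan: 1 -> 0. State: Xander=0, Kevin=0, Nina=7, Ivan=0
Event 6 (Ivan +2): Ivan: 0 -> 2. State: Xander=0, Kevin=0, Nina=7, Ivan=2
Event 7 (Ivan -> Kevin, 1): Ivan: 2 -> 1, Kevin: 0 -> 1. State: Xander=0, Kevin=1, Nina=7, Ivan=1
Event 8 (Ivan -1): Ivan: 1 -> 0. State: Xander=0, Kevin=1, Nina=7, Ivan=0
Event 9 (Kevin -> Xander, 1): Kevin: 1 -> 0, Xander: 0 -> 1. State: Xander=1, Kevin=0, Nina=7, Ivan=0
Event 10 (Xander -1): Xander: 1 -> 0. State: Xander=0, Kevin=0, Nina=7, Ivan=0
Event 11 (Nina -1): Nina: 7 -> 6. State: Xander=0, Kevin=0, Nina=6, Ivan=0
Event 12 (Nina -6): Nina: 6 -> 0. State: Xander=0, Kevin=0, Nina=0, Ivan=0

Kevin's final count: 0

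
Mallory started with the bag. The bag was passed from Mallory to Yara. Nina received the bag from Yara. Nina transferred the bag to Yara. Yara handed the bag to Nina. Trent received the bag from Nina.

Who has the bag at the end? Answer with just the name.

Tracking the bag through each event:
Start: Mallory has the bag.
After event 1: Yara has the bag.
After event 2: Nina has the bag.
After event 3: Yara has the bag.
After event 4: Nina has the bag.
After event 5: Trent has the bag.

Answer: Trent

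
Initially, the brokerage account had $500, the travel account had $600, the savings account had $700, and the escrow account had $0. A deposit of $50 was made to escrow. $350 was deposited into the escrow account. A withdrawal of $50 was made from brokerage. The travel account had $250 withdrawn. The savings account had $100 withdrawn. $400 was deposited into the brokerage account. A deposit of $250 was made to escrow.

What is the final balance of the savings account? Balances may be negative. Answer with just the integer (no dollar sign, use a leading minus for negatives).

Tracking account balances step by step:
Start: brokerage=500, travel=600, savings=700, escrow=0
Event 1 (deposit 50 to escrow): escrow: 0 + 50 = 50. Balances: brokerage=500, travel=600, savings=700, escrow=50
Event 2 (deposit 350 to escrow): escrow: 50 + 350 = 400. Balances: brokerage=500, travel=600, savings=700, escrow=400
Event 3 (withdraw 50 from brokerage): brokerage: 500 - 50 = 450. Balances: brokerage=450, travel=600, savings=700, escrow=400
Event 4 (withdraw 250 from travel): travel: 600 - 250 = 350. Balances: brokerage=450, travel=350, savings=700, escrow=400
Event 5 (withdraw 100 from savings): savings: 700 - 100 = 600. Balances: brokerage=450, travel=350, savings=600, escrow=400
Event 6 (deposit 400 to brokerage): brokerage: 450 + 400 = 850. Balances: brokerage=850, travel=350, savings=600, escrow=400
Event 7 (deposit 250 to escrow): escrow: 400 + 250 = 650. Balances: brokerage=850, travel=350, savings=600, escrow=650

Final balance of savings: 600

Answer: 600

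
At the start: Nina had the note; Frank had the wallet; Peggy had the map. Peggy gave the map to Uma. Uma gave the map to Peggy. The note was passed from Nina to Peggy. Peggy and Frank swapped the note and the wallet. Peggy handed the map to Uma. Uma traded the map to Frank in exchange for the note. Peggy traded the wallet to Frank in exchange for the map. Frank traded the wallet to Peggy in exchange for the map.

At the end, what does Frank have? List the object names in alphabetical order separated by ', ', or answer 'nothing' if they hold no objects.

Tracking all object holders:
Start: note:Nina, wallet:Frank, map:Peggy
Event 1 (give map: Peggy -> Uma). State: note:Nina, wallet:Frank, map:Uma
Event 2 (give map: Uma -> Peggy). State: note:Nina, wallet:Frank, map:Peggy
Event 3 (give note: Nina -> Peggy). State: note:Peggy, wallet:Frank, map:Peggy
Event 4 (swap note<->wallet: now note:Frank, wallet:Peggy). State: note:Frank, wallet:Peggy, map:Peggy
Event 5 (give map: Peggy -> Uma). State: note:Frank, wallet:Peggy, map:Uma
Event 6 (swap map<->note: now map:Frank, note:Uma). State: note:Uma, wallet:Peggy, map:Frank
Event 7 (swap wallet<->map: now wallet:Frank, map:Peggy). State: note:Uma, wallet:Frank, map:Peggy
Event 8 (swap wallet<->map: now wallet:Peggy, map:Frank). State: note:Uma, wallet:Peggy, map:Frank

Final state: note:Uma, wallet:Peggy, map:Frank
Frank holds: map.

Answer: map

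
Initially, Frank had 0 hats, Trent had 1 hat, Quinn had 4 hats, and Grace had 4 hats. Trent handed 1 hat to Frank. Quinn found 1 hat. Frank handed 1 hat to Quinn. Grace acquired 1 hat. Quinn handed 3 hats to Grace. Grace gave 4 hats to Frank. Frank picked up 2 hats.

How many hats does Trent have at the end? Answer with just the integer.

Tracking counts step by step:
Start: Frank=0, Trent=1, Quinn=4, Grace=4
Event 1 (Trent -> Frank, 1): Trent: 1 -> 0, Frank: 0 -> 1. State: Frank=1, Trent=0, Quinn=4, Grace=4
Event 2 (Quinn +1): Quinn: 4 -> 5. State: Frank=1, Trent=0, Quinn=5, Grace=4
Event 3 (Frank -> Quinn, 1): Frank: 1 -> 0, Quinn: 5 -> 6. State: Frank=0, Trent=0, Quinn=6, Grace=4
Event 4 (Grace +1): Grace: 4 -> 5. State: Frank=0, Trent=0, Quinn=6, Grace=5
Event 5 (Quinn -> Grace, 3): Quinn: 6 -> 3, Grace: 5 -> 8. State: Frank=0, Trent=0, Quinn=3, Grace=8
Event 6 (Grace -> Frank, 4): Grace: 8 -> 4, Frank: 0 -> 4. State: Frank=4, Trent=0, Quinn=3, Grace=4
Event 7 (Frank +2): Frank: 4 -> 6. State: Frank=6, Trent=0, Quinn=3, Grace=4

Trent's final count: 0

Answer: 0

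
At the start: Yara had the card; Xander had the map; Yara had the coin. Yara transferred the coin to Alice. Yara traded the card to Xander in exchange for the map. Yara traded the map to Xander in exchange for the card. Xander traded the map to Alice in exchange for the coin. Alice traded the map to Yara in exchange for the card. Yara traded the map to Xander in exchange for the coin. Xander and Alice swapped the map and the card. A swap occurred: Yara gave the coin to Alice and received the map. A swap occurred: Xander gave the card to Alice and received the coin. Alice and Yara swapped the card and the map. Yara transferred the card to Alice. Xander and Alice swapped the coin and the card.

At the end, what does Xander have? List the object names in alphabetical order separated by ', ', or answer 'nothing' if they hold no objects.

Tracking all object holders:
Start: card:Yara, map:Xander, coin:Yara
Event 1 (give coin: Yara -> Alice). State: card:Yara, map:Xander, coin:Alice
Event 2 (swap card<->map: now card:Xander, map:Yara). State: card:Xander, map:Yara, coin:Alice
Event 3 (swap map<->card: now map:Xander, card:Yara). State: card:Yara, map:Xander, coin:Alice
Event 4 (swap map<->coin: now map:Alice, coin:Xander). State: card:Yara, map:Alice, coin:Xander
Event 5 (swap map<->card: now map:Yara, card:Alice). State: card:Alice, map:Yara, coin:Xander
Event 6 (swap map<->coin: now map:Xander, coin:Yara). State: card:Alice, map:Xander, coin:Yara
Event 7 (swap map<->card: now map:Alice, card:Xander). State: card:Xander, map:Alice, coin:Yara
Event 8 (swap coin<->map: now coin:Alice, map:Yara). State: card:Xander, map:Yara, coin:Alice
Event 9 (swap card<->coin: now card:Alice, coin:Xander). State: card:Alice, map:Yara, coin:Xander
Event 10 (swap card<->map: now card:Yara, map:Alice). State: card:Yara, map:Alice, coin:Xander
Event 11 (give card: Yara -> Alice). State: card:Alice, map:Alice, coin:Xander
Event 12 (swap coin<->card: now coin:Alice, card:Xander). State: card:Xander, map:Alice, coin:Alice

Final state: card:Xander, map:Alice, coin:Alice
Xander holds: card.

Answer: card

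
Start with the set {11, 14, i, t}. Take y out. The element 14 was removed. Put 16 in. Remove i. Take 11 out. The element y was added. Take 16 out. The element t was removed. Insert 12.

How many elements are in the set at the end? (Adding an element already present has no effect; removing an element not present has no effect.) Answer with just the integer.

Tracking the set through each operation:
Start: {11, 14, i, t}
Event 1 (remove y): not present, no change. Set: {11, 14, i, t}
Event 2 (remove 14): removed. Set: {11, i, t}
Event 3 (add 16): added. Set: {11, 16, i, t}
Event 4 (remove i): removed. Set: {11, 16, t}
Event 5 (remove 11): removed. Set: {16, t}
Event 6 (add y): added. Set: {16, t, y}
Event 7 (remove 16): removed. Set: {t, y}
Event 8 (remove t): removed. Set: {y}
Event 9 (add 12): added. Set: {12, y}

Final set: {12, y} (size 2)

Answer: 2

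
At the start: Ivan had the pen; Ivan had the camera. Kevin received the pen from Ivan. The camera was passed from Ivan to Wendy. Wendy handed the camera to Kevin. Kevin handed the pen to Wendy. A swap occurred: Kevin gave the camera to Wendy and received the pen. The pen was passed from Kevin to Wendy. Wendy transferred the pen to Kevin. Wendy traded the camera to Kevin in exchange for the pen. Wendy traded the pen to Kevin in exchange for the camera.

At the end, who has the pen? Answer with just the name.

Tracking all object holders:
Start: pen:Ivan, camera:Ivan
Event 1 (give pen: Ivan -> Kevin). State: pen:Kevin, camera:Ivan
Event 2 (give camera: Ivan -> Wendy). State: pen:Kevin, camera:Wendy
Event 3 (give camera: Wendy -> Kevin). State: pen:Kevin, camera:Kevin
Event 4 (give pen: Kevin -> Wendy). State: pen:Wendy, camera:Kevin
Event 5 (swap camera<->pen: now camera:Wendy, pen:Kevin). State: pen:Kevin, camera:Wendy
Event 6 (give pen: Kevin -> Wendy). State: pen:Wendy, camera:Wendy
Event 7 (give pen: Wendy -> Kevin). State: pen:Kevin, camera:Wendy
Event 8 (swap camera<->pen: now camera:Kevin, pen:Wendy). State: pen:Wendy, camera:Kevin
Event 9 (swap pen<->camera: now pen:Kevin, camera:Wendy). State: pen:Kevin, camera:Wendy

Final state: pen:Kevin, camera:Wendy
The pen is held by Kevin.

Answer: Kevin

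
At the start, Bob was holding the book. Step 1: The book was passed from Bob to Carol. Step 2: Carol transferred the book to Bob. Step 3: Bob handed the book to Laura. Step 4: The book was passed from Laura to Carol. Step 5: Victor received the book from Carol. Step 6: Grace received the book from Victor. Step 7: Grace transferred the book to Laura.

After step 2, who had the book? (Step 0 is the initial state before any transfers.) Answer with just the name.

Tracking the book holder through step 2:
After step 0 (start): Bob
After step 1: Carol
After step 2: Bob

At step 2, the holder is Bob.

Answer: Bob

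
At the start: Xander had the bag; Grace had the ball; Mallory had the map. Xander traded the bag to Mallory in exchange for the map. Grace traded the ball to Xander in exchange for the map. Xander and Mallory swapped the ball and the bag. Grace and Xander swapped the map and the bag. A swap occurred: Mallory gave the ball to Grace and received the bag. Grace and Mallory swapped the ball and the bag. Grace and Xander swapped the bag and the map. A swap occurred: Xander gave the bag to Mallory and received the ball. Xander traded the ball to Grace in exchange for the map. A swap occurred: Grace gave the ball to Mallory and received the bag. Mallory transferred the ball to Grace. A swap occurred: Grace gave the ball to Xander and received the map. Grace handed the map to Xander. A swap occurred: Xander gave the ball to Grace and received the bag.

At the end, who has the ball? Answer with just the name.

Tracking all object holders:
Start: bag:Xander, ball:Grace, map:Mallory
Event 1 (swap bag<->map: now bag:Mallory, map:Xander). State: bag:Mallory, ball:Grace, map:Xander
Event 2 (swap ball<->map: now ball:Xander, map:Grace). State: bag:Mallory, ball:Xander, map:Grace
Event 3 (swap ball<->bag: now ball:Mallory, bag:Xander). State: bag:Xander, ball:Mallory, map:Grace
Event 4 (swap map<->bag: now map:Xander, bag:Grace). State: bag:Grace, ball:Mallory, map:Xander
Event 5 (swap ball<->bag: now ball:Grace, bag:Mallory). State: bag:Mallory, ball:Grace, map:Xander
Event 6 (swap ball<->bag: now ball:Mallory, bag:Grace). State: bag:Grace, ball:Mallory, map:Xander
Event 7 (swap bag<->map: now bag:Xander, map:Grace). State: bag:Xander, ball:Mallory, map:Grace
Event 8 (swap bag<->ball: now bag:Mallory, ball:Xander). State: bag:Mallory, ball:Xander, map:Grace
Event 9 (swap ball<->map: now ball:Grace, map:Xander). State: bag:Mallory, ball:Grace, map:Xander
Event 10 (swap ball<->bag: now ball:Mallory, bag:Grace). State: bag:Grace, ball:Mallory, map:Xander
Event 11 (give ball: Mallory -> Grace). State: bag:Grace, ball:Grace, map:Xander
Event 12 (swap ball<->map: now ball:Xander, map:Grace). State: bag:Grace, ball:Xander, map:Grace
Event 13 (give map: Grace -> Xander). State: bag:Grace, ball:Xander, map:Xander
Event 14 (swap ball<->bag: now ball:Grace, bag:Xander). State: bag:Xander, ball:Grace, map:Xander

Final state: bag:Xander, ball:Grace, map:Xander
The ball is held by Grace.

Answer: Grace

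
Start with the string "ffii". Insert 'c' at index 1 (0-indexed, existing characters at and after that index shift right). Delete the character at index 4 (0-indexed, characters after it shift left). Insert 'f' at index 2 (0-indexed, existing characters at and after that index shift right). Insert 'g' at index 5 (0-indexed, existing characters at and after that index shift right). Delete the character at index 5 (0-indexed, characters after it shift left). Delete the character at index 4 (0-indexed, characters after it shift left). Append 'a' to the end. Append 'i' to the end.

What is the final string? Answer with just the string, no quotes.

Answer: fcffai

Derivation:
Applying each edit step by step:
Start: "ffii"
Op 1 (insert 'c' at idx 1): "ffii" -> "fcfii"
Op 2 (delete idx 4 = 'i'): "fcfii" -> "fcfi"
Op 3 (insert 'f' at idx 2): "fcfi" -> "fcffi"
Op 4 (insert 'g' at idx 5): "fcffi" -> "fcffig"
Op 5 (delete idx 5 = 'g'): "fcffig" -> "fcffi"
Op 6 (delete idx 4 = 'i'): "fcffi" -> "fcff"
Op 7 (append 'a'): "fcff" -> "fcffa"
Op 8 (append 'i'): "fcffa" -> "fcffai"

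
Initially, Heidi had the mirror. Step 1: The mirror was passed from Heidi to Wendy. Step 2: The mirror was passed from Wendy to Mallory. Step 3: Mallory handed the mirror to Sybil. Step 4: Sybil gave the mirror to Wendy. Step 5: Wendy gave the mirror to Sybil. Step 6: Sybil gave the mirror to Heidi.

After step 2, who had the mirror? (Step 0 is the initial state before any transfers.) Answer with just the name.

Tracking the mirror holder through step 2:
After step 0 (start): Heidi
After step 1: Wendy
After step 2: Mallory

At step 2, the holder is Mallory.

Answer: Mallory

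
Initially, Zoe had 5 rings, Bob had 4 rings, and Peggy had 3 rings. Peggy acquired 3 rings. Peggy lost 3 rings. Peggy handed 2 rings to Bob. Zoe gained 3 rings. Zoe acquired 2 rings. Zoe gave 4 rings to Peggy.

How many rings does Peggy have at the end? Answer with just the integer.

Tracking counts step by step:
Start: Zoe=5, Bob=4, Peggy=3
Event 1 (Peggy +3): Peggy: 3 -> 6. State: Zoe=5, Bob=4, Peggy=6
Event 2 (Peggy -3): Peggy: 6 -> 3. State: Zoe=5, Bob=4, Peggy=3
Event 3 (Peggy -> Bob, 2): Peggy: 3 -> 1, Bob: 4 -> 6. State: Zoe=5, Bob=6, Peggy=1
Event 4 (Zoe +3): Zoe: 5 -> 8. State: Zoe=8, Bob=6, Peggy=1
Event 5 (Zoe +2): Zoe: 8 -> 10. State: Zoe=10, Bob=6, Peggy=1
Event 6 (Zoe -> Peggy, 4): Zoe: 10 -> 6, Peggy: 1 -> 5. State: Zoe=6, Bob=6, Peggy=5

Peggy's final count: 5

Answer: 5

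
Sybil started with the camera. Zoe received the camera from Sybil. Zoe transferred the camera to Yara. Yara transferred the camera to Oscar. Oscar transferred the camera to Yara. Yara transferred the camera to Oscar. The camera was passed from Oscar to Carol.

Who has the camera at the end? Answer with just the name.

Tracking the camera through each event:
Start: Sybil has the camera.
After event 1: Zoe has the camera.
After event 2: Yara has the camera.
After event 3: Oscar has the camera.
After event 4: Yara has the camera.
After event 5: Oscar has the camera.
After event 6: Carol has the camera.

Answer: Carol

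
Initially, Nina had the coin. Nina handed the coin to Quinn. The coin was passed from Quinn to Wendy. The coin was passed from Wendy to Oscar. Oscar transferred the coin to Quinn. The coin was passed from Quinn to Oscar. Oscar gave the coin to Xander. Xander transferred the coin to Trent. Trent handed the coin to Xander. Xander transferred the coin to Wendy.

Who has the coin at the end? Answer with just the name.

Tracking the coin through each event:
Start: Nina has the coin.
After event 1: Quinn has the coin.
After event 2: Wendy has the coin.
After event 3: Oscar has the coin.
After event 4: Quinn has the coin.
After event 5: Oscar has the coin.
After event 6: Xander has the coin.
After event 7: Trent has the coin.
After event 8: Xander has the coin.
After event 9: Wendy has the coin.

Answer: Wendy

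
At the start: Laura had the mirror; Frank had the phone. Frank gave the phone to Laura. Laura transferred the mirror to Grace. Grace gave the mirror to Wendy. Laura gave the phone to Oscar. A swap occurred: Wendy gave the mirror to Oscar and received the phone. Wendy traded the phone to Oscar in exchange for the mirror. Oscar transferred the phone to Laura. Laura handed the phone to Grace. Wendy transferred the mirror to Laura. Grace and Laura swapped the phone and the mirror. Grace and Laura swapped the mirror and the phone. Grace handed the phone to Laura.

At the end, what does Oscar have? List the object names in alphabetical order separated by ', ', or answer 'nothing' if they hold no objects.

Tracking all object holders:
Start: mirror:Laura, phone:Frank
Event 1 (give phone: Frank -> Laura). State: mirror:Laura, phone:Laura
Event 2 (give mirror: Laura -> Grace). State: mirror:Grace, phone:Laura
Event 3 (give mirror: Grace -> Wendy). State: mirror:Wendy, phone:Laura
Event 4 (give phone: Laura -> Oscar). State: mirror:Wendy, phone:Oscar
Event 5 (swap mirror<->phone: now mirror:Oscar, phone:Wendy). State: mirror:Oscar, phone:Wendy
Event 6 (swap phone<->mirror: now phone:Oscar, mirror:Wendy). State: mirror:Wendy, phone:Oscar
Event 7 (give phone: Oscar -> Laura). State: mirror:Wendy, phone:Laura
Event 8 (give phone: Laura -> Grace). State: mirror:Wendy, phone:Grace
Event 9 (give mirror: Wendy -> Laura). State: mirror:Laura, phone:Grace
Event 10 (swap phone<->mirror: now phone:Laura, mirror:Grace). State: mirror:Grace, phone:Laura
Event 11 (swap mirror<->phone: now mirror:Laura, phone:Grace). State: mirror:Laura, phone:Grace
Event 12 (give phone: Grace -> Laura). State: mirror:Laura, phone:Laura

Final state: mirror:Laura, phone:Laura
Oscar holds: (nothing).

Answer: nothing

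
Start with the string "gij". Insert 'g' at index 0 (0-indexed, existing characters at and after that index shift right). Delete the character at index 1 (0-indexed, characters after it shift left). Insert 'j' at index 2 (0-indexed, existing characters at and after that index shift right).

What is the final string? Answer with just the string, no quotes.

Applying each edit step by step:
Start: "gij"
Op 1 (insert 'g' at idx 0): "gij" -> "ggij"
Op 2 (delete idx 1 = 'g'): "ggij" -> "gij"
Op 3 (insert 'j' at idx 2): "gij" -> "gijj"

Answer: gijj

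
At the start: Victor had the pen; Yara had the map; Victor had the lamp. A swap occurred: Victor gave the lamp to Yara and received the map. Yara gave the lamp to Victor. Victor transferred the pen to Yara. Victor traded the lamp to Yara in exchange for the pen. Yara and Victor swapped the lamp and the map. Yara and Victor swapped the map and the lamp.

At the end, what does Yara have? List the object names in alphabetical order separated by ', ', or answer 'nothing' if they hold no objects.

Answer: lamp

Derivation:
Tracking all object holders:
Start: pen:Victor, map:Yara, lamp:Victor
Event 1 (swap lamp<->map: now lamp:Yara, map:Victor). State: pen:Victor, map:Victor, lamp:Yara
Event 2 (give lamp: Yara -> Victor). State: pen:Victor, map:Victor, lamp:Victor
Event 3 (give pen: Victor -> Yara). State: pen:Yara, map:Victor, lamp:Victor
Event 4 (swap lamp<->pen: now lamp:Yara, pen:Victor). State: pen:Victor, map:Victor, lamp:Yara
Event 5 (swap lamp<->map: now lamp:Victor, map:Yara). State: pen:Victor, map:Yara, lamp:Victor
Event 6 (swap map<->lamp: now map:Victor, lamp:Yara). State: pen:Victor, map:Victor, lamp:Yara

Final state: pen:Victor, map:Victor, lamp:Yara
Yara holds: lamp.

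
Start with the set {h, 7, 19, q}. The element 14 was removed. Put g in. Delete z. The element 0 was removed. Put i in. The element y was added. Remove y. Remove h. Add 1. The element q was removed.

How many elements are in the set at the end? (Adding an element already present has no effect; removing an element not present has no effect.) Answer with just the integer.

Answer: 5

Derivation:
Tracking the set through each operation:
Start: {19, 7, h, q}
Event 1 (remove 14): not present, no change. Set: {19, 7, h, q}
Event 2 (add g): added. Set: {19, 7, g, h, q}
Event 3 (remove z): not present, no change. Set: {19, 7, g, h, q}
Event 4 (remove 0): not present, no change. Set: {19, 7, g, h, q}
Event 5 (add i): added. Set: {19, 7, g, h, i, q}
Event 6 (add y): added. Set: {19, 7, g, h, i, q, y}
Event 7 (remove y): removed. Set: {19, 7, g, h, i, q}
Event 8 (remove h): removed. Set: {19, 7, g, i, q}
Event 9 (add 1): added. Set: {1, 19, 7, g, i, q}
Event 10 (remove q): removed. Set: {1, 19, 7, g, i}

Final set: {1, 19, 7, g, i} (size 5)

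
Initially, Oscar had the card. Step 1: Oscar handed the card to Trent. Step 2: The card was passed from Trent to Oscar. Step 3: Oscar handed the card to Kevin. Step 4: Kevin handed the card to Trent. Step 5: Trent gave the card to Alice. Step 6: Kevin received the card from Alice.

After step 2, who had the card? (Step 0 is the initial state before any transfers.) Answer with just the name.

Answer: Oscar

Derivation:
Tracking the card holder through step 2:
After step 0 (start): Oscar
After step 1: Trent
After step 2: Oscar

At step 2, the holder is Oscar.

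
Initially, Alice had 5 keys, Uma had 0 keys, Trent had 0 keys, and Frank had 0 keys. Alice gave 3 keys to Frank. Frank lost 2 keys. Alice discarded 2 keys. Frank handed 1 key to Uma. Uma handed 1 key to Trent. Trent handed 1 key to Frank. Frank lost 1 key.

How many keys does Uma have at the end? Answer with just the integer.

Answer: 0

Derivation:
Tracking counts step by step:
Start: Alice=5, Uma=0, Trent=0, Frank=0
Event 1 (Alice -> Frank, 3): Alice: 5 -> 2, Frank: 0 -> 3. State: Alice=2, Uma=0, Trent=0, Frank=3
Event 2 (Frank -2): Frank: 3 -> 1. State: Alice=2, Uma=0, Trent=0, Frank=1
Event 3 (Alice -2): Alice: 2 -> 0. State: Alice=0, Uma=0, Trent=0, Frank=1
Event 4 (Frank -> Uma, 1): Frank: 1 -> 0, Uma: 0 -> 1. State: Alice=0, Uma=1, Trent=0, Frank=0
Event 5 (Uma -> Trent, 1): Uma: 1 -> 0, Trent: 0 -> 1. State: Alice=0, Uma=0, Trent=1, Frank=0
Event 6 (Trent -> Frank, 1): Trent: 1 -> 0, Frank: 0 -> 1. State: Alice=0, Uma=0, Trent=0, Frank=1
Event 7 (Frank -1): Frank: 1 -> 0. State: Alice=0, Uma=0, Trent=0, Frank=0

Uma's final count: 0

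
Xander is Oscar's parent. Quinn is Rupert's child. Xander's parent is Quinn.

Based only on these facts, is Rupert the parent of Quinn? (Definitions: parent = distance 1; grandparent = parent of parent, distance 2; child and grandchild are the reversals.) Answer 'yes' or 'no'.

Reconstructing the parent chain from the given facts:
  Rupert -> Quinn -> Xander -> Oscar
(each arrow means 'parent of the next')
Positions in the chain (0 = top):
  position of Rupert: 0
  position of Quinn: 1
  position of Xander: 2
  position of Oscar: 3

Rupert is at position 0, Quinn is at position 1; signed distance (j - i) = 1.
'parent' requires j - i = 1. Actual distance is 1, so the relation HOLDS.

Answer: yes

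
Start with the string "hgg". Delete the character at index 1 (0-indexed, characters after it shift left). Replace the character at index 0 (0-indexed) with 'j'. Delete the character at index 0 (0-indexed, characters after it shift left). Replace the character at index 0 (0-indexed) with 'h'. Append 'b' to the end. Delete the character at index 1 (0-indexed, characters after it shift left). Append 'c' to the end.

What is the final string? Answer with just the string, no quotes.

Applying each edit step by step:
Start: "hgg"
Op 1 (delete idx 1 = 'g'): "hgg" -> "hg"
Op 2 (replace idx 0: 'h' -> 'j'): "hg" -> "jg"
Op 3 (delete idx 0 = 'j'): "jg" -> "g"
Op 4 (replace idx 0: 'g' -> 'h'): "g" -> "h"
Op 5 (append 'b'): "h" -> "hb"
Op 6 (delete idx 1 = 'b'): "hb" -> "h"
Op 7 (append 'c'): "h" -> "hc"

Answer: hc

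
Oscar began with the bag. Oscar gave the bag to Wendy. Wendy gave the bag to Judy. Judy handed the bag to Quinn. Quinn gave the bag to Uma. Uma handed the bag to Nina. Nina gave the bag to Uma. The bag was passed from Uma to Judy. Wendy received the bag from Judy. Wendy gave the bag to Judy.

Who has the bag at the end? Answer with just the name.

Answer: Judy

Derivation:
Tracking the bag through each event:
Start: Oscar has the bag.
After event 1: Wendy has the bag.
After event 2: Judy has the bag.
After event 3: Quinn has the bag.
After event 4: Uma has the bag.
After event 5: Nina has the bag.
After event 6: Uma has the bag.
After event 7: Judy has the bag.
After event 8: Wendy has the bag.
After event 9: Judy has the bag.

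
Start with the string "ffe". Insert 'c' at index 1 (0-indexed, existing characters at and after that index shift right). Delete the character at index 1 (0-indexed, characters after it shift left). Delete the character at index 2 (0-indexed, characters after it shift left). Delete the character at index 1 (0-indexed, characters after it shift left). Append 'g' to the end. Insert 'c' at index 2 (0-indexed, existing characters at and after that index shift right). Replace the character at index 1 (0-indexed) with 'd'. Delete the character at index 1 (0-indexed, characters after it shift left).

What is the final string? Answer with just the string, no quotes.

Answer: fc

Derivation:
Applying each edit step by step:
Start: "ffe"
Op 1 (insert 'c' at idx 1): "ffe" -> "fcfe"
Op 2 (delete idx 1 = 'c'): "fcfe" -> "ffe"
Op 3 (delete idx 2 = 'e'): "ffe" -> "ff"
Op 4 (delete idx 1 = 'f'): "ff" -> "f"
Op 5 (append 'g'): "f" -> "fg"
Op 6 (insert 'c' at idx 2): "fg" -> "fgc"
Op 7 (replace idx 1: 'g' -> 'd'): "fgc" -> "fdc"
Op 8 (delete idx 1 = 'd'): "fdc" -> "fc"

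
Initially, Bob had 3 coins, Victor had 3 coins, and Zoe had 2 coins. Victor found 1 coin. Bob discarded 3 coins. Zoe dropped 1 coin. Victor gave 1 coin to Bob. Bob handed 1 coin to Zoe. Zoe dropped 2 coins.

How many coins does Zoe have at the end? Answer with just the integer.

Answer: 0

Derivation:
Tracking counts step by step:
Start: Bob=3, Victor=3, Zoe=2
Event 1 (Victor +1): Victor: 3 -> 4. State: Bob=3, Victor=4, Zoe=2
Event 2 (Bob -3): Bob: 3 -> 0. State: Bob=0, Victor=4, Zoe=2
Event 3 (Zoe -1): Zoe: 2 -> 1. State: Bob=0, Victor=4, Zoe=1
Event 4 (Victor -> Bob, 1): Victor: 4 -> 3, Bob: 0 -> 1. State: Bob=1, Victor=3, Zoe=1
Event 5 (Bob -> Zoe, 1): Bob: 1 -> 0, Zoe: 1 -> 2. State: Bob=0, Victor=3, Zoe=2
Event 6 (Zoe -2): Zoe: 2 -> 0. State: Bob=0, Victor=3, Zoe=0

Zoe's final count: 0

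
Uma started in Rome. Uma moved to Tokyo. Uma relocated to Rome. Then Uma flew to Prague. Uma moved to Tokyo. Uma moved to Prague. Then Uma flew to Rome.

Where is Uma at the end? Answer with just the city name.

Tracking Uma's location:
Start: Uma is in Rome.
After move 1: Rome -> Tokyo. Uma is in Tokyo.
After move 2: Tokyo -> Rome. Uma is in Rome.
After move 3: Rome -> Prague. Uma is in Prague.
After move 4: Prague -> Tokyo. Uma is in Tokyo.
After move 5: Tokyo -> Prague. Uma is in Prague.
After move 6: Prague -> Rome. Uma is in Rome.

Answer: Rome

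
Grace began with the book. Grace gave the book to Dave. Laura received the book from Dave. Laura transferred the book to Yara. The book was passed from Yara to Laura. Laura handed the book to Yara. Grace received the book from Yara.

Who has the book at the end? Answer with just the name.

Answer: Grace

Derivation:
Tracking the book through each event:
Start: Grace has the book.
After event 1: Dave has the book.
After event 2: Laura has the book.
After event 3: Yara has the book.
After event 4: Laura has the book.
After event 5: Yara has the book.
After event 6: Grace has the book.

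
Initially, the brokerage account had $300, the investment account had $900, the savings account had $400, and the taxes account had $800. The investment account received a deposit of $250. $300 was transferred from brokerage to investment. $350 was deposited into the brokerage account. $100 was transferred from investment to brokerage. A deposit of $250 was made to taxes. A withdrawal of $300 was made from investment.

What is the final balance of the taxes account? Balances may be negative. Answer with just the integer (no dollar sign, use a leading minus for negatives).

Tracking account balances step by step:
Start: brokerage=300, investment=900, savings=400, taxes=800
Event 1 (deposit 250 to investment): investment: 900 + 250 = 1150. Balances: brokerage=300, investment=1150, savings=400, taxes=800
Event 2 (transfer 300 brokerage -> investment): brokerage: 300 - 300 = 0, investment: 1150 + 300 = 1450. Balances: brokerage=0, investment=1450, savings=400, taxes=800
Event 3 (deposit 350 to brokerage): brokerage: 0 + 350 = 350. Balances: brokerage=350, investment=1450, savings=400, taxes=800
Event 4 (transfer 100 investment -> brokerage): investment: 1450 - 100 = 1350, brokerage: 350 + 100 = 450. Balances: brokerage=450, investment=1350, savings=400, taxes=800
Event 5 (deposit 250 to taxes): taxes: 800 + 250 = 1050. Balances: brokerage=450, investment=1350, savings=400, taxes=1050
Event 6 (withdraw 300 from investment): investment: 1350 - 300 = 1050. Balances: brokerage=450, investment=1050, savings=400, taxes=1050

Final balance of taxes: 1050

Answer: 1050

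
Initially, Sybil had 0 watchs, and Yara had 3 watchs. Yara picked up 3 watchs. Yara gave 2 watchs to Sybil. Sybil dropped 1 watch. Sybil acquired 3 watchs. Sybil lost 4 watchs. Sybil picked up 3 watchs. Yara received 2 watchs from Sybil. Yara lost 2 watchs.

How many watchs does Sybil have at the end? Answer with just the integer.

Answer: 1

Derivation:
Tracking counts step by step:
Start: Sybil=0, Yara=3
Event 1 (Yara +3): Yara: 3 -> 6. State: Sybil=0, Yara=6
Event 2 (Yara -> Sybil, 2): Yara: 6 -> 4, Sybil: 0 -> 2. State: Sybil=2, Yara=4
Event 3 (Sybil -1): Sybil: 2 -> 1. State: Sybil=1, Yara=4
Event 4 (Sybil +3): Sybil: 1 -> 4. State: Sybil=4, Yara=4
Event 5 (Sybil -4): Sybil: 4 -> 0. State: Sybil=0, Yara=4
Event 6 (Sybil +3): Sybil: 0 -> 3. State: Sybil=3, Yara=4
Event 7 (Sybil -> Yara, 2): Sybil: 3 -> 1, Yara: 4 -> 6. State: Sybil=1, Yara=6
Event 8 (Yara -2): Yara: 6 -> 4. State: Sybil=1, Yara=4

Sybil's final count: 1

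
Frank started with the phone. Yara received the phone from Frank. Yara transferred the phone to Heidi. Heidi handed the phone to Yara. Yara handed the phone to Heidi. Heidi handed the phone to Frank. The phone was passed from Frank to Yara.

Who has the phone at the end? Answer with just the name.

Answer: Yara

Derivation:
Tracking the phone through each event:
Start: Frank has the phone.
After event 1: Yara has the phone.
After event 2: Heidi has the phone.
After event 3: Yara has the phone.
After event 4: Heidi has the phone.
After event 5: Frank has the phone.
After event 6: Yara has the phone.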